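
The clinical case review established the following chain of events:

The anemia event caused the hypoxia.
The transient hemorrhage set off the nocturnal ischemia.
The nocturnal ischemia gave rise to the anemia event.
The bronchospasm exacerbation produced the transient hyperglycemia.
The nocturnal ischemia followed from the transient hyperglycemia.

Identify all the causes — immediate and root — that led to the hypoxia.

the anemia event, the bronchospasm exacerbation, the nocturnal ischemia, the transient hemorrhage, the transient hyperglycemia

Immediate cause of the hypoxia: the anemia event.
Further upstream: the bronchospasm exacerbation, the transient hyperglycemia, the nocturnal ischemia, the transient hemorrhage.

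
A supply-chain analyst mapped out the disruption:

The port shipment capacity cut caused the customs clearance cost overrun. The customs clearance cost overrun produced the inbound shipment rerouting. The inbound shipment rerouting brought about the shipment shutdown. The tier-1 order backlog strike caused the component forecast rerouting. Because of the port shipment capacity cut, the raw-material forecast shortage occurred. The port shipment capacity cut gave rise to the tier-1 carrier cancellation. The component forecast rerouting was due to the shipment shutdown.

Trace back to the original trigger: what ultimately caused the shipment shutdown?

Tracing upstream from the shipment shutdown: the shipment shutdown ← the inbound shipment rerouting ← the customs clearance cost overrun ← the port shipment capacity cut.
The port shipment capacity cut has no stated cause, so it is the root.

the port shipment capacity cut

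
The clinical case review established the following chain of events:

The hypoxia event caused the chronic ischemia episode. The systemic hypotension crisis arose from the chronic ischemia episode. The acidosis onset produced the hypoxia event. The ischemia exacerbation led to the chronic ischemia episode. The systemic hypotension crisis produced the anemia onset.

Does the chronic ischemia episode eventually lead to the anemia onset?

Yes

There is a causal chain: the chronic ischemia episode → the systemic hypotension crisis → the anemia onset.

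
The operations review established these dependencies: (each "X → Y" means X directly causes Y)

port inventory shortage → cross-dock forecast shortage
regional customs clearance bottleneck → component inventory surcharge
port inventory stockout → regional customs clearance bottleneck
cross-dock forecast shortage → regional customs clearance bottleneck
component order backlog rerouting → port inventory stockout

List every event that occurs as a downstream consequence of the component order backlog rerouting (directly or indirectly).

Direct effects: the port inventory stockout.
2 steps out: the regional customs clearance bottleneck.
3 steps out: the component inventory surcharge.
Not reachable from it: the port inventory shortage, the cross-dock forecast shortage.

the component inventory surcharge, the port inventory stockout, the regional customs clearance bottleneck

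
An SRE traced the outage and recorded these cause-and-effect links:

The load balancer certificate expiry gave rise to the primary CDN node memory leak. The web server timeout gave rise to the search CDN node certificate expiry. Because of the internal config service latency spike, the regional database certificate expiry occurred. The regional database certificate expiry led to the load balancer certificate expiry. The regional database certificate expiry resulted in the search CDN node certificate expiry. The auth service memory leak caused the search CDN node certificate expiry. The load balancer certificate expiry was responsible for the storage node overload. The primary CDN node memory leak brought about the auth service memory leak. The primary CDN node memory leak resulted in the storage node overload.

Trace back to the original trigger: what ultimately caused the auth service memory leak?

the internal config service latency spike

Tracing upstream from the auth service memory leak: the auth service memory leak ← the primary CDN node memory leak ← the load balancer certificate expiry ← the regional database certificate expiry ← the internal config service latency spike.
The internal config service latency spike has no stated cause, so it is the root.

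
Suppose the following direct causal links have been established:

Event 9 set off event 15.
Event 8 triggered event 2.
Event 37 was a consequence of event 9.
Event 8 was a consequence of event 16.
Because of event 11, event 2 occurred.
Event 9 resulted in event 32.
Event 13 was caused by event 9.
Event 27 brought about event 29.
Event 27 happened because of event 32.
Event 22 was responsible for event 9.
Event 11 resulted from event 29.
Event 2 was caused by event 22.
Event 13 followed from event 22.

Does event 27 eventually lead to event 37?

No

Event 27 leads to event 29, event 11, event 2; event 37 is not among them.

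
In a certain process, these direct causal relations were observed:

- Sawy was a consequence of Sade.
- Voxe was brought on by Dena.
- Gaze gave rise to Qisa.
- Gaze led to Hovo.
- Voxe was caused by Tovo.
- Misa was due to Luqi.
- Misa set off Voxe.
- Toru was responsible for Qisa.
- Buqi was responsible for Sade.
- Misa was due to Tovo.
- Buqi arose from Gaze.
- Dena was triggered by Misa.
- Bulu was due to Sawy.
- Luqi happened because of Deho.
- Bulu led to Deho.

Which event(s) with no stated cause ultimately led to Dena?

Gaze, Tovo

Tracing upstream from Dena: Dena ← Misa ← Luqi ← Deho ← Bulu ← Sawy ← Sade ← Buqi ← Gaze.
A separate upstream branch: Dena ← Misa ← Tovo.
Each of those chain origins has no stated cause.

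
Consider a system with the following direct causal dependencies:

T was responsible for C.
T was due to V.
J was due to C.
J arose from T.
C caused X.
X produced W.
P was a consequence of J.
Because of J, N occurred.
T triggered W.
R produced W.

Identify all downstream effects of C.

Direct effects: J, X.
2 steps out: N, W, P.
Not reachable from it: V, T, R.

J, N, P, W, X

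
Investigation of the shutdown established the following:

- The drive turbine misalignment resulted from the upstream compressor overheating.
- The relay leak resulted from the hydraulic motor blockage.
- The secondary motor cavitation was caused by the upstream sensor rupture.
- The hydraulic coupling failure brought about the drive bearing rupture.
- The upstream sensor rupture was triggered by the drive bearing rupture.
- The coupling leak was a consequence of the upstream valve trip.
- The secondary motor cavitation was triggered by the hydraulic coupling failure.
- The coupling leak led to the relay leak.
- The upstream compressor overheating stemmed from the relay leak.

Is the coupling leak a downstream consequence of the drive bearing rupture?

The drive bearing rupture leads to the upstream sensor rupture, the secondary motor cavitation; the coupling leak is not among them.

No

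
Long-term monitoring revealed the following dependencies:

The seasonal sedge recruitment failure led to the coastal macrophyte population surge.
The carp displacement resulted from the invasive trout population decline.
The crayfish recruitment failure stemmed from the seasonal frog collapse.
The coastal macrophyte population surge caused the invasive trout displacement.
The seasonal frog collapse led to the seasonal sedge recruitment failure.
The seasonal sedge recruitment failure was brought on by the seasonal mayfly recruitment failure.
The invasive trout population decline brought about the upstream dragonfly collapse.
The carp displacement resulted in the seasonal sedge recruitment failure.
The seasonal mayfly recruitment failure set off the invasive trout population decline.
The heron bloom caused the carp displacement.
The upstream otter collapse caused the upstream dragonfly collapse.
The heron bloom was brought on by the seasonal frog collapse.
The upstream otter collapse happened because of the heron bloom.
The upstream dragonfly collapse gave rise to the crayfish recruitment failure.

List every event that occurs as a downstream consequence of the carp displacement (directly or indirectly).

the coastal macrophyte population surge, the invasive trout displacement, the seasonal sedge recruitment failure

Direct effects: the seasonal sedge recruitment failure.
2 steps out: the coastal macrophyte population surge.
3 steps out: the invasive trout displacement.
Not reachable from it: the seasonal mayfly recruitment failure, the seasonal frog collapse, the heron bloom, the invasive trout population decline, the upstream otter collapse, the upstream dragonfly collapse, the crayfish recruitment failure.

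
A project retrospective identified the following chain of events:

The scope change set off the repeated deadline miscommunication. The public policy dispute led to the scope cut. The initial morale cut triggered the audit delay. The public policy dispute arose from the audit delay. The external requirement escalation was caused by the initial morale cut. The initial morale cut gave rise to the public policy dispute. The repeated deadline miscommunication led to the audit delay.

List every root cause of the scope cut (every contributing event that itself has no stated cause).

Tracing upstream from the scope cut: the scope cut ← the public policy dispute ← the audit delay ← the repeated deadline miscommunication ← the scope change.
A separate upstream branch: the scope cut ← the public policy dispute ← the initial morale cut.
Each of those chain origins has no stated cause.

the initial morale cut, the scope change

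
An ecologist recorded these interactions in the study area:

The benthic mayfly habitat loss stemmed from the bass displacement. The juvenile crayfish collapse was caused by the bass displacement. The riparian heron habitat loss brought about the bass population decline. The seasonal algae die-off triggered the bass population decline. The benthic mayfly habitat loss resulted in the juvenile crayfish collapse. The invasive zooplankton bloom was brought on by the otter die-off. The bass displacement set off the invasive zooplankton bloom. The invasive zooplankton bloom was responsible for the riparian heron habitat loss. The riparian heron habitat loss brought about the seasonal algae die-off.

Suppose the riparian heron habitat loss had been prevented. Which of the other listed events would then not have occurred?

the bass population decline, the seasonal algae die-off

Downstream of the riparian heron habitat loss: the seasonal algae die-off, the bass population decline.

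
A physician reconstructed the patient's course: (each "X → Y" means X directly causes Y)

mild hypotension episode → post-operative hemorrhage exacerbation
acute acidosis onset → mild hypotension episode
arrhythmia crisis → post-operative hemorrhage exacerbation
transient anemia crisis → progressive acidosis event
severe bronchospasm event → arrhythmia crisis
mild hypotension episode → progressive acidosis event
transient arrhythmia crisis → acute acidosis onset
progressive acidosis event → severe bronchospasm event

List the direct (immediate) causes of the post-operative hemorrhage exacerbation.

the arrhythmia crisis, the mild hypotension episode

Upstream contributors include the transient arrhythmia crisis, the acute acidosis onset, the progressive acidosis event, the severe bronchospasm event, the transient anemia crisis, but only the arrhythmia crisis, the mild hypotension episode feed directly into the post-operative hemorrhage exacerbation.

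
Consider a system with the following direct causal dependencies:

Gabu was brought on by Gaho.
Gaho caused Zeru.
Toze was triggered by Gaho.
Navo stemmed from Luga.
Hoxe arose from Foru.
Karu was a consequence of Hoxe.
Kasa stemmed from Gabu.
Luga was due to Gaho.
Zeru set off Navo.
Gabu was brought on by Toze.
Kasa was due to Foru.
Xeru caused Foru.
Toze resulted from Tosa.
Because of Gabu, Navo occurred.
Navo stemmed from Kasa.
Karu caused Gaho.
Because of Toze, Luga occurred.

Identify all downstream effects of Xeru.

Foru, Gabu, Gaho, Hoxe, Karu, Kasa, Luga, Navo, Toze, Zeru

Direct effects: Foru.
2 steps out: Hoxe, Kasa.
3 steps out: Karu, Navo.
4 steps out: Gaho.
5 steps out: Toze, Gabu, Zeru, Luga.
Not reachable from it: Tosa.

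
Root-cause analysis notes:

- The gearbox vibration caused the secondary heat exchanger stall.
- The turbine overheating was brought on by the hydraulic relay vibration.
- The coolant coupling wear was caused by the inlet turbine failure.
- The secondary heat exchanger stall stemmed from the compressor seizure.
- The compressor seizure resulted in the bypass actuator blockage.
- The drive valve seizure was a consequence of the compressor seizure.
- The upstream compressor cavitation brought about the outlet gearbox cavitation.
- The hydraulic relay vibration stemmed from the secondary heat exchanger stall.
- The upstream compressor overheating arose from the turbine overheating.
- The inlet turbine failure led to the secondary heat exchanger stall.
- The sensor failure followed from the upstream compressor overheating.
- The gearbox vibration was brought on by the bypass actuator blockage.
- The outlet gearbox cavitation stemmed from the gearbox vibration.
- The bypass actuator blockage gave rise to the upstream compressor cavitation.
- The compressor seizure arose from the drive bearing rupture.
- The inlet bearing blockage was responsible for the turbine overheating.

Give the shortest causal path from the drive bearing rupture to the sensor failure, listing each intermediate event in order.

the drive bearing rupture → the compressor seizure
the compressor seizure → the secondary heat exchanger stall
the secondary heat exchanger stall → the hydraulic relay vibration
the hydraulic relay vibration → the turbine overheating
the turbine overheating → the upstream compressor overheating
the upstream compressor overheating → the sensor failure
Length: 6 steps.

the drive bearing rupture → the compressor seizure → the secondary heat exchanger stall → the hydraulic relay vibration → the turbine overheating → the upstream compressor overheating → the sensor failure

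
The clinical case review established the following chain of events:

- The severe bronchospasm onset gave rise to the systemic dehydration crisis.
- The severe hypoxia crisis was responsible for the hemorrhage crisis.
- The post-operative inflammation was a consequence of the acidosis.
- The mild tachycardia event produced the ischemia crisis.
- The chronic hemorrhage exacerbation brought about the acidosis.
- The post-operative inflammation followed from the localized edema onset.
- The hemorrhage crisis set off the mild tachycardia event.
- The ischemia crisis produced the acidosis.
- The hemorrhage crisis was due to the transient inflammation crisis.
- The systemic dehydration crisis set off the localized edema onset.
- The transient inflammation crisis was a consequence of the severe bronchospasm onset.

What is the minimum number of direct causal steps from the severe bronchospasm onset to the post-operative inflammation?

Shortest chain: the severe bronchospasm onset → the systemic dehydration crisis → the localized edema onset → the post-operative inflammation.

3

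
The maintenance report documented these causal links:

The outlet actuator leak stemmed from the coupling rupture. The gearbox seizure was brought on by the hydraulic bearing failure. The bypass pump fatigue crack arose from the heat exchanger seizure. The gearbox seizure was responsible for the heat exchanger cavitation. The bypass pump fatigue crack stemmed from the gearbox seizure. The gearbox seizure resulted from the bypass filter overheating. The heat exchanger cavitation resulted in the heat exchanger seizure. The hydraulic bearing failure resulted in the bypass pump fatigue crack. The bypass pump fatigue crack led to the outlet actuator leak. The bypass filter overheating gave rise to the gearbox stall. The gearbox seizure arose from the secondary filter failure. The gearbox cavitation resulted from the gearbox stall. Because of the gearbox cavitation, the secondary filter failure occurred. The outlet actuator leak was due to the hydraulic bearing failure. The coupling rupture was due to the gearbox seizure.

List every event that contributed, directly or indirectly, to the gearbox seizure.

Immediate causes of the gearbox seizure: the bypass filter overheating, the secondary filter failure, the hydraulic bearing failure.
Further upstream: the gearbox stall, the gearbox cavitation.

the bypass filter overheating, the gearbox cavitation, the gearbox stall, the hydraulic bearing failure, the secondary filter failure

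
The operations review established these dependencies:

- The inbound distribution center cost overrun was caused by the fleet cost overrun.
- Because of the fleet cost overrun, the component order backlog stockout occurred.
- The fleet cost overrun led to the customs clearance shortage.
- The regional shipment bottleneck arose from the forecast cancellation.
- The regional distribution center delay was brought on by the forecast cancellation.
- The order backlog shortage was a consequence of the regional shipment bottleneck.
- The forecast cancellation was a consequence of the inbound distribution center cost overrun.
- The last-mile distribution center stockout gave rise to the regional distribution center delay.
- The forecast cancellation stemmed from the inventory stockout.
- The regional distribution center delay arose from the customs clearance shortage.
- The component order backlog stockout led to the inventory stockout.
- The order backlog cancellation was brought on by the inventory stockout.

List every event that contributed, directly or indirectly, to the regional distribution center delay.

the component order backlog stockout, the customs clearance shortage, the fleet cost overrun, the forecast cancellation, the inbound distribution center cost overrun, the inventory stockout, the last-mile distribution center stockout

Immediate causes of the regional distribution center delay: the forecast cancellation, the last-mile distribution center stockout, the customs clearance shortage.
Further upstream: the fleet cost overrun, the component order backlog stockout, the inventory stockout, the inbound distribution center cost overrun.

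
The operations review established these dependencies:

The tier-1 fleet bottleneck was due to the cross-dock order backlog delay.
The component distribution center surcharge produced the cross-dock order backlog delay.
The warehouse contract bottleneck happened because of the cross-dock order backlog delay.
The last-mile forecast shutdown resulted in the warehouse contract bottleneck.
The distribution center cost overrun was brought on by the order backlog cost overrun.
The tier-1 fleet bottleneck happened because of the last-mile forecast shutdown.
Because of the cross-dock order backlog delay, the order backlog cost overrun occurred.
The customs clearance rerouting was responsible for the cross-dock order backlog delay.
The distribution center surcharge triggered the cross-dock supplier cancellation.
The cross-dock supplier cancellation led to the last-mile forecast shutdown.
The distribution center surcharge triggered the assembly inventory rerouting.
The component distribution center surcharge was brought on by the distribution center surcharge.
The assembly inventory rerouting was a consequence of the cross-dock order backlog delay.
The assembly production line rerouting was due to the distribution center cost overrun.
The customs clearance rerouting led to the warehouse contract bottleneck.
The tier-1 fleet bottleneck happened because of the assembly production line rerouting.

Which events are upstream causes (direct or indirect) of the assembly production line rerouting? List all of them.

the component distribution center surcharge, the cross-dock order backlog delay, the customs clearance rerouting, the distribution center cost overrun, the distribution center surcharge, the order backlog cost overrun

Immediate cause of the assembly production line rerouting: the distribution center cost overrun.
Further upstream: the distribution center surcharge, the component distribution center surcharge, the customs clearance rerouting, the cross-dock order backlog delay, the order backlog cost overrun.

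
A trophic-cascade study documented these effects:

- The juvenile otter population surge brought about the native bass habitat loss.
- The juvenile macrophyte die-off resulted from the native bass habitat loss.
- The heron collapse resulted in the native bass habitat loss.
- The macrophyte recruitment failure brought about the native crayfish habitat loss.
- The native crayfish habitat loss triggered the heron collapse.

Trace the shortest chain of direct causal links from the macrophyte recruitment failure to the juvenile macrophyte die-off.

the macrophyte recruitment failure → the native crayfish habitat loss → the heron collapse → the native bass habitat loss → the juvenile macrophyte die-off

the macrophyte recruitment failure → the native crayfish habitat loss
the native crayfish habitat loss → the heron collapse
the heron collapse → the native bass habitat loss
the native bass habitat loss → the juvenile macrophyte die-off
Length: 4 steps.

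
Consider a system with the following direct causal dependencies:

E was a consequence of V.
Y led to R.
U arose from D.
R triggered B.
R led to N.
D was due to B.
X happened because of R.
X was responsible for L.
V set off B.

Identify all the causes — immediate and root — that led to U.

Immediate cause of U: D.
Further upstream: Y, R, V, B.

B, D, R, V, Y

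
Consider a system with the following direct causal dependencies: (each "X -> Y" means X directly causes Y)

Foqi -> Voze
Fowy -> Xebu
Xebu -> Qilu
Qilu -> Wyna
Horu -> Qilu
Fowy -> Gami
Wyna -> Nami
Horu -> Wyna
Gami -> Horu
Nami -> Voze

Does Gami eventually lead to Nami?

Yes

There is a causal chain: Gami → Horu → Wyna → Nami.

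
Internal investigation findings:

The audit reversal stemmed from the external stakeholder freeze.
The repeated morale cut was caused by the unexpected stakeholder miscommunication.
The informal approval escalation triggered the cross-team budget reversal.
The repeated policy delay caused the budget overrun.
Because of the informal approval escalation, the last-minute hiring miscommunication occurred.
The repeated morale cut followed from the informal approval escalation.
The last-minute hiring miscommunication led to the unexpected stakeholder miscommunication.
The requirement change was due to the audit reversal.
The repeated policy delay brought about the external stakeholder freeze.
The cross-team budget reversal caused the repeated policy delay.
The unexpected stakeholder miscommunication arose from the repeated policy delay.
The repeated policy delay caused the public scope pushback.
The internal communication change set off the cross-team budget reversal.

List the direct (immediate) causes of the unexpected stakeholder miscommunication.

the last-minute hiring miscommunication, the repeated policy delay

Upstream contributors include the informal approval escalation, the cross-team budget reversal, the internal communication change, but only the last-minute hiring miscommunication, the repeated policy delay feed directly into the unexpected stakeholder miscommunication.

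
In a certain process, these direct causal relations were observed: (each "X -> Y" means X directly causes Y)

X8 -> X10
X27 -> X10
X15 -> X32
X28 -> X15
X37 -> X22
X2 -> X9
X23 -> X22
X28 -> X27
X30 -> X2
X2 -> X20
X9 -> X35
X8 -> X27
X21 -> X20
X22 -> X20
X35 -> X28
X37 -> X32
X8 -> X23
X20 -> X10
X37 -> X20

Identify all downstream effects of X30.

Direct effects: X2.
2 steps out: X9, X20.
3 steps out: X35, X10.
4 steps out: X28.
5 steps out: X15, X27.
6 steps out: X32.
Not reachable from it: X8, X23, X37, X21, X22.

X10, X15, X2, X20, X27, X28, X32, X35, X9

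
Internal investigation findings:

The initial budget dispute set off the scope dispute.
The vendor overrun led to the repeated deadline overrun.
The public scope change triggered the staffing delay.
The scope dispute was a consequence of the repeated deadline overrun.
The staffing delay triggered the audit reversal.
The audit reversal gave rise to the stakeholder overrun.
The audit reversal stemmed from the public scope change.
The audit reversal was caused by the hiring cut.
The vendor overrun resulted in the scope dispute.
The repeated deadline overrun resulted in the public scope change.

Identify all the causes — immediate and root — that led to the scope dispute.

the initial budget dispute, the repeated deadline overrun, the vendor overrun

Immediate causes of the scope dispute: the vendor overrun, the repeated deadline overrun, the initial budget dispute.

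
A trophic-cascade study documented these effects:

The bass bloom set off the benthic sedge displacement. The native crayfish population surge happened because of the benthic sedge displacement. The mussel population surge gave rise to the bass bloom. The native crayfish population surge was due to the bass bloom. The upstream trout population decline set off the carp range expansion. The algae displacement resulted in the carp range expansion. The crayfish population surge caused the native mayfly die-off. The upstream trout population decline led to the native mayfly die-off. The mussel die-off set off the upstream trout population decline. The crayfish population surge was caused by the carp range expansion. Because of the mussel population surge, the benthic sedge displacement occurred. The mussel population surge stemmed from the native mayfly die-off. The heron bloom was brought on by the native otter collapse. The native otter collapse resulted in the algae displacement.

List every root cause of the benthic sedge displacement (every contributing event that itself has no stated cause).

the mussel die-off, the native otter collapse

Tracing upstream from the benthic sedge displacement: the benthic sedge displacement ← the mussel population surge ← the native mayfly die-off ← the crayfish population surge ← the carp range expansion ← the algae displacement ← the native otter collapse.
A separate upstream branch: the benthic sedge displacement ← the mussel population surge ← the native mayfly die-off ← the upstream trout population decline ← the mussel die-off.
Each of those chain origins has no stated cause.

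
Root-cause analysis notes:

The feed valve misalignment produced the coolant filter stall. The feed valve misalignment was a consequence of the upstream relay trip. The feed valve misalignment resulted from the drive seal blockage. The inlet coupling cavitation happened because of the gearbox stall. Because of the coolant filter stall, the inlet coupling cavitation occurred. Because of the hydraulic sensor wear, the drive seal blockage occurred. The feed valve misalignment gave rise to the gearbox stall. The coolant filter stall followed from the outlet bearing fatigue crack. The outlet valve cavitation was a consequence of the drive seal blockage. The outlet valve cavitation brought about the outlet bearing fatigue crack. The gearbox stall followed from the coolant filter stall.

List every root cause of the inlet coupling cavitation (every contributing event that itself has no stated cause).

the hydraulic sensor wear, the upstream relay trip

Tracing upstream from the inlet coupling cavitation: the inlet coupling cavitation ← the coolant filter stall ← the feed valve misalignment ← the drive seal blockage ← the hydraulic sensor wear.
A separate upstream branch: the inlet coupling cavitation ← the coolant filter stall ← the feed valve misalignment ← the upstream relay trip.
Each of those chain origins has no stated cause.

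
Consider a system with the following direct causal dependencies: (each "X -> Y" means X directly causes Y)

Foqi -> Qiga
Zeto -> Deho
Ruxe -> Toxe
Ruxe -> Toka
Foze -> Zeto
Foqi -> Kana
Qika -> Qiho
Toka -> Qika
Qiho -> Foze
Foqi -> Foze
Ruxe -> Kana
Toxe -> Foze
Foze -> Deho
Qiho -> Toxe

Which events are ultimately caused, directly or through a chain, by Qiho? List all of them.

Deho, Foze, Toxe, Zeto

Direct effects: Toxe, Foze.
2 steps out: Zeto, Deho.
Not reachable from it: Foqi, Ruxe, Kana, Qiga, Toka, Qika.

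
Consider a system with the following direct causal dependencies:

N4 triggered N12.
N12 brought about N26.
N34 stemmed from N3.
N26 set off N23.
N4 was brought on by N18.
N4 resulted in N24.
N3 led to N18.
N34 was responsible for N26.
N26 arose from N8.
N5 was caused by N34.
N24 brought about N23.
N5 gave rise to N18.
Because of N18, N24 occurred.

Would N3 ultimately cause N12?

There is a causal chain: N3 → N18 → N4 → N12.

Yes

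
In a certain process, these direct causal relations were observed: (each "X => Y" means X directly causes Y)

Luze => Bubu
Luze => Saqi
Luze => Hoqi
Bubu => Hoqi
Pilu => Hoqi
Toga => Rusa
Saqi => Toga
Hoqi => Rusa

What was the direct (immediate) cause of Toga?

Upstream contributors include Luze, but only Saqi feeds directly into Toga.

Saqi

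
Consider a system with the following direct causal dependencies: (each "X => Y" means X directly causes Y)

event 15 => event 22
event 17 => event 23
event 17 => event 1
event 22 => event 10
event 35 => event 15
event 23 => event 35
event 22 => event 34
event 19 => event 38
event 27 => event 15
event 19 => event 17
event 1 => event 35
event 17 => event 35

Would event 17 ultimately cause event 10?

There is a causal chain: event 17 → event 35 → event 15 → event 22 → event 10.

Yes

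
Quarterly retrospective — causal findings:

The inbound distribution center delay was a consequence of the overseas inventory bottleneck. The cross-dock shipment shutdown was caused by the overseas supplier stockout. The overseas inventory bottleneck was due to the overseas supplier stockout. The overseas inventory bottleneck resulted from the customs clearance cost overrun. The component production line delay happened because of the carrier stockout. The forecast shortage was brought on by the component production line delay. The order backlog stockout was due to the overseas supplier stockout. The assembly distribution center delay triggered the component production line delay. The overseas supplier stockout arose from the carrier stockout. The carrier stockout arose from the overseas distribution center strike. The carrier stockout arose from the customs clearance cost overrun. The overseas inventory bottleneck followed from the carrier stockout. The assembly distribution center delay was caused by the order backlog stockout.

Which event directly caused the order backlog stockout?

Upstream contributors include the customs clearance cost overrun, the carrier stockout, the overseas distribution center strike, but only the overseas supplier stockout feeds directly into the order backlog stockout.

the overseas supplier stockout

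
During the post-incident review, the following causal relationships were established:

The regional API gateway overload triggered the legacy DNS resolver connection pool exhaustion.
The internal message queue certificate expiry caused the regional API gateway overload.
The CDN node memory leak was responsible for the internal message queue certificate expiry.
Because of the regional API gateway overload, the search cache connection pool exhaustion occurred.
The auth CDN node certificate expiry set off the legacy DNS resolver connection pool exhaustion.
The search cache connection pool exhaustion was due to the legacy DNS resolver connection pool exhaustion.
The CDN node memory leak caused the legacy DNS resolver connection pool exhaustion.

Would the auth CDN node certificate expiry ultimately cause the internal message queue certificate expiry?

The auth CDN node certificate expiry leads to the legacy DNS resolver connection pool exhaustion, the search cache connection pool exhaustion; the internal message queue certificate expiry is not among them.

No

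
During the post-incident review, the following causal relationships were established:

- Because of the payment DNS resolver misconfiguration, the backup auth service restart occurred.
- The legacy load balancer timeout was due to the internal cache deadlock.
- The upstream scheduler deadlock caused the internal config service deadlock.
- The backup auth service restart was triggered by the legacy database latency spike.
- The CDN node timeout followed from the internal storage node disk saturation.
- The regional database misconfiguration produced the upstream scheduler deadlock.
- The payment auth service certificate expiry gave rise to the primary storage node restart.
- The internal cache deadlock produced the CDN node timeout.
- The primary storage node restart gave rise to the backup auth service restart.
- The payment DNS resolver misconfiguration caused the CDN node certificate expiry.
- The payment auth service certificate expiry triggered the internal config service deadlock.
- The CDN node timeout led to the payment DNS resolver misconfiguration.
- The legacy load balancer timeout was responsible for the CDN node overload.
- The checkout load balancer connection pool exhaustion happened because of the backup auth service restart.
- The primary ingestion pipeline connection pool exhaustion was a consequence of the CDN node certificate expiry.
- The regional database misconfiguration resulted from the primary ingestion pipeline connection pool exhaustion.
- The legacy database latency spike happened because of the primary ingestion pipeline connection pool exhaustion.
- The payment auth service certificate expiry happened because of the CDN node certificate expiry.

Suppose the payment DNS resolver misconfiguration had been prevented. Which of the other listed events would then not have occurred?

Downstream of the payment DNS resolver misconfiguration: the CDN node certificate expiry, the payment auth service certificate expiry, the primary ingestion pipeline connection pool exhaustion, the legacy database latency spike, the regional database misconfiguration, the primary storage node restart, the backup auth service restart, the checkout load balancer connection pool exhaustion, the upstream scheduler deadlock, the internal config service deadlock.

the CDN node certificate expiry, the backup auth service restart, the checkout load balancer connection pool exhaustion, the internal config service deadlock, the legacy database latency spike, the payment auth service certificate expiry, the primary ingestion pipeline connection pool exhaustion, the primary storage node restart, the regional database misconfiguration, the upstream scheduler deadlock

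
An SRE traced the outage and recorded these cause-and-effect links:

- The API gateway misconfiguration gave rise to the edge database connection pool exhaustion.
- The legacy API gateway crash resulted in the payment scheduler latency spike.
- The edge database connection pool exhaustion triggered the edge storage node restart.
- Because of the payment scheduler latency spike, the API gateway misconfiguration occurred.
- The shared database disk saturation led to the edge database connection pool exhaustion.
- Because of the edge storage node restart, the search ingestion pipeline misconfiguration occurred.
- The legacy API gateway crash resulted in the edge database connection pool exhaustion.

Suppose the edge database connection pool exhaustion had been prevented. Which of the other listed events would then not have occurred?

Downstream of the edge database connection pool exhaustion: the edge storage node restart, the search ingestion pipeline misconfiguration.

the edge storage node restart, the search ingestion pipeline misconfiguration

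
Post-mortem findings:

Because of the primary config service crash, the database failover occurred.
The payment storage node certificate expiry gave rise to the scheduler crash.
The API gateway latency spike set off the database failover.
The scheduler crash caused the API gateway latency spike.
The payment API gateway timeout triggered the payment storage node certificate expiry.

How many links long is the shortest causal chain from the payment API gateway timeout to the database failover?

4

Shortest chain: the payment API gateway timeout → the payment storage node certificate expiry → the scheduler crash → the API gateway latency spike → the database failover.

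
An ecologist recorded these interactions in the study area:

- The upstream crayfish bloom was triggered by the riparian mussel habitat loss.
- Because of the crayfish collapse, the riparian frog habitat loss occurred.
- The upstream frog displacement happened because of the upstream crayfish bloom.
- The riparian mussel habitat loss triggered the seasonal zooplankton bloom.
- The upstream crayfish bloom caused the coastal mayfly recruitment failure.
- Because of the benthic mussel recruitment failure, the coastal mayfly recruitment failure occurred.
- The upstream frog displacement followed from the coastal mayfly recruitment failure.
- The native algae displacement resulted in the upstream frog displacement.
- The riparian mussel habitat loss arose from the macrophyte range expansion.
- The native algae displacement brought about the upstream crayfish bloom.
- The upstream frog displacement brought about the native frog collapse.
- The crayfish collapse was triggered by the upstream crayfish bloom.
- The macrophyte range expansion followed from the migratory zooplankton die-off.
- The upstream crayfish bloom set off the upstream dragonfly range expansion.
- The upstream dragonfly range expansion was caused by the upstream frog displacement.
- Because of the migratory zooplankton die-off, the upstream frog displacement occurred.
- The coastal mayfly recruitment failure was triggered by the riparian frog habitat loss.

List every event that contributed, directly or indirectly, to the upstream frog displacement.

the benthic mussel recruitment failure, the coastal mayfly recruitment failure, the crayfish collapse, the macrophyte range expansion, the migratory zooplankton die-off, the native algae displacement, the riparian frog habitat loss, the riparian mussel habitat loss, the upstream crayfish bloom

Immediate causes of the upstream frog displacement: the migratory zooplankton die-off, the native algae displacement, the upstream crayfish bloom, the coastal mayfly recruitment failure.
Further upstream: the macrophyte range expansion, the riparian mussel habitat loss, the benthic mussel recruitment failure, the crayfish collapse, the riparian frog habitat loss.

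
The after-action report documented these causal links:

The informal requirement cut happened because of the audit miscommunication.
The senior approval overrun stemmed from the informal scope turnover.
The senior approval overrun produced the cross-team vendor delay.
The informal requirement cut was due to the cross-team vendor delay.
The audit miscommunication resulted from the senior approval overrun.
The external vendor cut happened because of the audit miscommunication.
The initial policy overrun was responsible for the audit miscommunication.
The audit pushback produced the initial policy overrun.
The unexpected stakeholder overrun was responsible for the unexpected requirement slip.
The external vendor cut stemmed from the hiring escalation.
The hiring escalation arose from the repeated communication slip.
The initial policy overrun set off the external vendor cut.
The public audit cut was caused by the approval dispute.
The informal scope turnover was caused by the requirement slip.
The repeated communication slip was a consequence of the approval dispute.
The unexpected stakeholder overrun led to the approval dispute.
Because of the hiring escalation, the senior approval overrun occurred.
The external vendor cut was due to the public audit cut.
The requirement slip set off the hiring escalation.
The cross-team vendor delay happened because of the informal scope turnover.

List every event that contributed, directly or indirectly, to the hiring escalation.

the approval dispute, the repeated communication slip, the requirement slip, the unexpected stakeholder overrun

Immediate causes of the hiring escalation: the requirement slip, the repeated communication slip.
Further upstream: the unexpected stakeholder overrun, the approval dispute.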